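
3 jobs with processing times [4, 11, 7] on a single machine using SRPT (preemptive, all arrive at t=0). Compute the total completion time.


Since all jobs arrive at t=0, SRPT equals SPT ordering.
SPT order: [4, 7, 11]
Completion times:
  Job 1: p=4, C=4
  Job 2: p=7, C=11
  Job 3: p=11, C=22
Total completion time = 4 + 11 + 22 = 37

37


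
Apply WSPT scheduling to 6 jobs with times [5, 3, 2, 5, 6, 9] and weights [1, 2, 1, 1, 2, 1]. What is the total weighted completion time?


Compute p/w ratios and sort ascending (WSPT): [(3, 2), (2, 1), (6, 2), (5, 1), (5, 1), (9, 1)]
Compute weighted completion times:
  Job (p=3,w=2): C=3, w*C=2*3=6
  Job (p=2,w=1): C=5, w*C=1*5=5
  Job (p=6,w=2): C=11, w*C=2*11=22
  Job (p=5,w=1): C=16, w*C=1*16=16
  Job (p=5,w=1): C=21, w*C=1*21=21
  Job (p=9,w=1): C=30, w*C=1*30=30
Total weighted completion time = 100

100


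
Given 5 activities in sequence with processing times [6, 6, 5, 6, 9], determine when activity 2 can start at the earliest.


Activity 2 starts after activities 1 through 1 complete.
Predecessor durations: [6]
ES = 6 = 6

6


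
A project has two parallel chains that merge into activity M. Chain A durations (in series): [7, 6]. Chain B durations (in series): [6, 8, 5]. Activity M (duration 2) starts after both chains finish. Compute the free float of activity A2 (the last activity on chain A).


ES(A2) = sum of predecessors on chain A = 7
EF(A2) = ES + duration = 7 + 6 = 13
Successor of A2 is M. ES(M) = max(sum(A), sum(B)) = max(13, 19) = 19
Free float = ES(successor) - EF(current) = 19 - 13 = 6

6


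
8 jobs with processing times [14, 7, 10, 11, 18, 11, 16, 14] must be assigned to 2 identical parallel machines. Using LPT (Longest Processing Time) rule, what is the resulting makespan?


Sort jobs in decreasing order (LPT): [18, 16, 14, 14, 11, 11, 10, 7]
Assign each job to the least loaded machine:
  Machine 1: jobs [18, 14, 11, 7], load = 50
  Machine 2: jobs [16, 14, 11, 10], load = 51
Makespan = max load = 51

51


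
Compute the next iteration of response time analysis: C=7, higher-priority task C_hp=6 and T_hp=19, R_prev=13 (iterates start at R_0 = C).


R_next = C + ceil(R_prev / T_hp) * C_hp
ceil(13 / 19) = ceil(0.6842) = 1
Interference = 1 * 6 = 6
R_next = 7 + 6 = 13
R_next = R_prev, so the iteration has converged (response time = 13).

13


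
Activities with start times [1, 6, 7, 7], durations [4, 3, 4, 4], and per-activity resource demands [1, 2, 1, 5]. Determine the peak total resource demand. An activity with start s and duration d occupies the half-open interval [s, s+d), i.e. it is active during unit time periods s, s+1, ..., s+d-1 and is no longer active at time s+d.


Each activity i is active on [start_i, start_i + duration_i).
Compute total resource usage per time slot:
  t=0: active resources = [], total = 0
  t=1: active resources = [1], total = 1
  t=2: active resources = [1], total = 1
  t=3: active resources = [1], total = 1
  t=4: active resources = [1], total = 1
  t=5: active resources = [], total = 0
  t=6: active resources = [2], total = 2
  t=7: active resources = [2, 1, 5], total = 8
  t=8: active resources = [2, 1, 5], total = 8
  t=9: active resources = [1, 5], total = 6
  t=10: active resources = [1, 5], total = 6
Peak resource demand = 8

8


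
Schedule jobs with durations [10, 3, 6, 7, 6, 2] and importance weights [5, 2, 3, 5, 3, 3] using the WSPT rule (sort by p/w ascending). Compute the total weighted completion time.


Compute p/w ratios and sort ascending (WSPT): [(2, 3), (7, 5), (3, 2), (10, 5), (6, 3), (6, 3)]
Compute weighted completion times:
  Job (p=2,w=3): C=2, w*C=3*2=6
  Job (p=7,w=5): C=9, w*C=5*9=45
  Job (p=3,w=2): C=12, w*C=2*12=24
  Job (p=10,w=5): C=22, w*C=5*22=110
  Job (p=6,w=3): C=28, w*C=3*28=84
  Job (p=6,w=3): C=34, w*C=3*34=102
Total weighted completion time = 371

371


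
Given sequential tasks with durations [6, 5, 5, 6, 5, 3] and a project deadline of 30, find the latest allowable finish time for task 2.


LF(activity 2) = deadline - sum of successor durations
Successors: activities 3 through 6 with durations [5, 6, 5, 3]
Sum of successor durations = 19
LF = 30 - 19 = 11

11


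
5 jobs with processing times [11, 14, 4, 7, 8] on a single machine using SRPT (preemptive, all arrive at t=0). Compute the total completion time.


Since all jobs arrive at t=0, SRPT equals SPT ordering.
SPT order: [4, 7, 8, 11, 14]
Completion times:
  Job 1: p=4, C=4
  Job 2: p=7, C=11
  Job 3: p=8, C=19
  Job 4: p=11, C=30
  Job 5: p=14, C=44
Total completion time = 4 + 11 + 19 + 30 + 44 = 108

108


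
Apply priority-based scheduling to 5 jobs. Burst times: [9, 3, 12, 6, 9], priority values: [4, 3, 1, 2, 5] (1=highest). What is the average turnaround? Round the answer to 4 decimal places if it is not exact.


Sort by priority (ascending = highest first):
Order: [(1, 12), (2, 6), (3, 3), (4, 9), (5, 9)]
Completion times:
  Priority 1, burst=12, C=12
  Priority 2, burst=6, C=18
  Priority 3, burst=3, C=21
  Priority 4, burst=9, C=30
  Priority 5, burst=9, C=39
Average turnaround = 120/5 = 24.0

24.0


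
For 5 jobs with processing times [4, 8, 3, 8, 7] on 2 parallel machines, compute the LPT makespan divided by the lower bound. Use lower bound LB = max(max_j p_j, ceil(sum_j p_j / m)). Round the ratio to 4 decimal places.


LPT order: [8, 8, 7, 4, 3]
Machine loads after assignment: [15, 15]
LPT makespan = 15
Lower bound = max(max_job, ceil(total/2)) = max(8, 15) = 15
Ratio = 15 / 15 = 1.0

1.0


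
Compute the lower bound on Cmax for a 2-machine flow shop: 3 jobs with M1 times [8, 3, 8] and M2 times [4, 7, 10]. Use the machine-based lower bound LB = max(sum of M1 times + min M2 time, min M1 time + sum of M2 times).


LB1 = sum(M1 times) + min(M2 times) = 19 + 4 = 23
LB2 = min(M1 times) + sum(M2 times) = 3 + 21 = 24
Lower bound = max(LB1, LB2) = max(23, 24) = 24

24


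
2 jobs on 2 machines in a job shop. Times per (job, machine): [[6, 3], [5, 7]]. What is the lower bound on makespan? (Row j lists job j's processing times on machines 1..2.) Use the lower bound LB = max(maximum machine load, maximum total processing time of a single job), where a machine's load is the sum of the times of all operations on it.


Machine loads:
  Machine 1: 6 + 5 = 11
  Machine 2: 3 + 7 = 10
Max machine load = 11
Job totals:
  Job 1: 9
  Job 2: 12
Max job total = 12
Lower bound = max(11, 12) = 12

12


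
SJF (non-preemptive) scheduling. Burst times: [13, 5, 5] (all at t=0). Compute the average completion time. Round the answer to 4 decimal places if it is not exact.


SJF order (ascending): [5, 5, 13]
Completion times:
  Job 1: burst=5, C=5
  Job 2: burst=5, C=10
  Job 3: burst=13, C=23
Average completion = 38/3 = 12.6667

12.6667


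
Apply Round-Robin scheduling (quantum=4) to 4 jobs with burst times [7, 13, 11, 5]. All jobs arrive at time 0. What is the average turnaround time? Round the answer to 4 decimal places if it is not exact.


Time quantum = 4
Execution trace:
  J1 runs 4 units, time = 4
  J2 runs 4 units, time = 8
  J3 runs 4 units, time = 12
  J4 runs 4 units, time = 16
  J1 runs 3 units, time = 19
  J2 runs 4 units, time = 23
  J3 runs 4 units, time = 27
  J4 runs 1 units, time = 28
  J2 runs 4 units, time = 32
  J3 runs 3 units, time = 35
  J2 runs 1 units, time = 36
Finish times: [19, 36, 35, 28]
Average turnaround = 118/4 = 29.5

29.5


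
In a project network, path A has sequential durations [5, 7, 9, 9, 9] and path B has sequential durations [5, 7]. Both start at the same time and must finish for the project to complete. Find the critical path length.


Path A total = 5 + 7 + 9 + 9 + 9 = 39
Path B total = 5 + 7 = 12
Critical path = longest path = max(39, 12) = 39

39


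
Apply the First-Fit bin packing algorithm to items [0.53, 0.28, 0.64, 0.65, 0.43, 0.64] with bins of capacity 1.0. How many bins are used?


Place items sequentially using First-Fit:
  Item 0.53 -> new Bin 1
  Item 0.28 -> Bin 1 (now 0.81)
  Item 0.64 -> new Bin 2
  Item 0.65 -> new Bin 3
  Item 0.43 -> new Bin 4
  Item 0.64 -> new Bin 5
Total bins used = 5

5


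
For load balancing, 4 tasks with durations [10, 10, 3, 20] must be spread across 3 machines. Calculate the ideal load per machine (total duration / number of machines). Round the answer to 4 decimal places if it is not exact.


Total processing time = 10 + 10 + 3 + 20 = 43
Number of machines = 3
Ideal balanced load = 43 / 3 = 14.3333

14.3333


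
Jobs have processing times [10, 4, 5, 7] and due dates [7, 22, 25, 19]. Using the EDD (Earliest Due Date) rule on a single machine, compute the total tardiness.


Sort by due date (EDD order): [(10, 7), (7, 19), (4, 22), (5, 25)]
Compute completion times and tardiness:
  Job 1: p=10, d=7, C=10, tardiness=max(0,10-7)=3
  Job 2: p=7, d=19, C=17, tardiness=max(0,17-19)=0
  Job 3: p=4, d=22, C=21, tardiness=max(0,21-22)=0
  Job 4: p=5, d=25, C=26, tardiness=max(0,26-25)=1
Total tardiness = 4

4


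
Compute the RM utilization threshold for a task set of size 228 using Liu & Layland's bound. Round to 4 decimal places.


Compute 2^(1/228) = 1.0030447451
Subtract 1: 1.0030447451 - 1 = 0.0030447451
Multiply by n: 228 * 0.0030447451 = 0.6942018828
Round to 4 dp: 0.6942

0.6942


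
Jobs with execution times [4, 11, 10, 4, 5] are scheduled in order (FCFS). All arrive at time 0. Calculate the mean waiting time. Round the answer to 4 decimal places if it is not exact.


FCFS order (as given): [4, 11, 10, 4, 5]
Waiting times:
  Job 1: wait = 0
  Job 2: wait = 4
  Job 3: wait = 15
  Job 4: wait = 25
  Job 5: wait = 29
Sum of waiting times = 73
Average waiting time = 73/5 = 14.6

14.6


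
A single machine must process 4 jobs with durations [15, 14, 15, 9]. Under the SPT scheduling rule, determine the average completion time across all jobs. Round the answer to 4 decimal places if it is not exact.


Sort jobs by processing time (SPT order): [9, 14, 15, 15]
Compute completion times sequentially:
  Job 1: processing = 9, completes at 9
  Job 2: processing = 14, completes at 23
  Job 3: processing = 15, completes at 38
  Job 4: processing = 15, completes at 53
Sum of completion times = 123
Average completion time = 123/4 = 30.75

30.75


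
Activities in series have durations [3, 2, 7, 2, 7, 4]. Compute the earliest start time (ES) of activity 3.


Activity 3 starts after activities 1 through 2 complete.
Predecessor durations: [3, 2]
ES = 3 + 2 = 5

5


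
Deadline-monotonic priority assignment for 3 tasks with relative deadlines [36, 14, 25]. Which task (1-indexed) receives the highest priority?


Sort tasks by relative deadline (ascending):
  Task 2: deadline = 14
  Task 3: deadline = 25
  Task 1: deadline = 36
Priority order (highest first): [2, 3, 1]
Highest priority task = 2

2


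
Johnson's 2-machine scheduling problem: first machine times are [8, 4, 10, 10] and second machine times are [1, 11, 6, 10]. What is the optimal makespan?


Apply Johnson's rule:
  Group 1 (a <= b): [(2, 4, 11), (4, 10, 10)]
  Group 2 (a > b): [(3, 10, 6), (1, 8, 1)]
Optimal job order: [2, 4, 3, 1]
Schedule:
  Job 2: M1 done at 4, M2 done at 15
  Job 4: M1 done at 14, M2 done at 25
  Job 3: M1 done at 24, M2 done at 31
  Job 1: M1 done at 32, M2 done at 33
Makespan = 33

33


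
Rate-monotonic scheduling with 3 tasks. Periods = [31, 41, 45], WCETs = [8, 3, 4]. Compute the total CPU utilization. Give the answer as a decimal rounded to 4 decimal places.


Compute individual utilizations (exact fractions):
  Task 1: C/T = 8/31 (approx. 0.2581)
  Task 2: C/T = 3/41 (approx. 0.0732)
  Task 3: C/T = 4/45 (approx. 0.0889)
Total utilization U = 8/31 + 3/41 + 4/45 = 24029/57195
Rounded to 4 decimal places: U = 0.4201
RM (Liu & Layland) bound for 3 tasks = 0.779763; compare with U = 24029/57195 (approx. 0.420124)
U <= bound, so schedulable by RM sufficient condition.

0.4201


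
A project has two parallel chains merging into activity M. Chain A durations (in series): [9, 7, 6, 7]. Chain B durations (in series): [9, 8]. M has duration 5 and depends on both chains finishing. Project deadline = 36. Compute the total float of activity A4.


Forward pass: ES(A4) = sum of predecessors on chain A = 22
EF = ES + duration = 22 + 7 = 29
Backward pass: LF(M) = deadline = 36; LS(M) = 36 - 5 = 31
LF(A4) = LS(M) - sum(successors on chain A) = 31 - 0 = 31
LS = LF - duration = 31 - 7 = 24
Total float = LS - ES = 24 - 22 = 2

2


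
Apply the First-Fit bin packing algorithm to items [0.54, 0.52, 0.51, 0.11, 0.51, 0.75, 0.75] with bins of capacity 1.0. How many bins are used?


Place items sequentially using First-Fit:
  Item 0.54 -> new Bin 1
  Item 0.52 -> new Bin 2
  Item 0.51 -> new Bin 3
  Item 0.11 -> Bin 1 (now 0.65)
  Item 0.51 -> new Bin 4
  Item 0.75 -> new Bin 5
  Item 0.75 -> new Bin 6
Total bins used = 6

6


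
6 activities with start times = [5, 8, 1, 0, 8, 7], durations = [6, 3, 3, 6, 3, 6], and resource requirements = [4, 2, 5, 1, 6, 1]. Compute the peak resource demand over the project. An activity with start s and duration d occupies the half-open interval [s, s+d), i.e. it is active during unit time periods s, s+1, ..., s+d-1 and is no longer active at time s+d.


Each activity i is active on [start_i, start_i + duration_i).
Compute total resource usage per time slot:
  t=0: active resources = [1], total = 1
  t=1: active resources = [5, 1], total = 6
  t=2: active resources = [5, 1], total = 6
  t=3: active resources = [5, 1], total = 6
  t=4: active resources = [1], total = 1
  t=5: active resources = [4, 1], total = 5
  t=6: active resources = [4], total = 4
  t=7: active resources = [4, 1], total = 5
  t=8: active resources = [4, 2, 6, 1], total = 13
  t=9: active resources = [4, 2, 6, 1], total = 13
  t=10: active resources = [4, 2, 6, 1], total = 13
  t=11: active resources = [1], total = 1
  t=12: active resources = [1], total = 1
Peak resource demand = 13

13


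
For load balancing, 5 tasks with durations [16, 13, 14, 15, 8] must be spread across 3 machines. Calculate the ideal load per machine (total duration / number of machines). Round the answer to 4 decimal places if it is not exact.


Total processing time = 16 + 13 + 14 + 15 + 8 = 66
Number of machines = 3
Ideal balanced load = 66 / 3 = 22.0

22.0


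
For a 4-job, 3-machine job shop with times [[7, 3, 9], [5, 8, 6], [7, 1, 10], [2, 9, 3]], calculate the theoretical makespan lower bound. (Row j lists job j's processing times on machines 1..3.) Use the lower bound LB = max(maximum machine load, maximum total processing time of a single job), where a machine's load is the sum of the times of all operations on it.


Machine loads:
  Machine 1: 7 + 5 + 7 + 2 = 21
  Machine 2: 3 + 8 + 1 + 9 = 21
  Machine 3: 9 + 6 + 10 + 3 = 28
Max machine load = 28
Job totals:
  Job 1: 19
  Job 2: 19
  Job 3: 18
  Job 4: 14
Max job total = 19
Lower bound = max(28, 19) = 28

28


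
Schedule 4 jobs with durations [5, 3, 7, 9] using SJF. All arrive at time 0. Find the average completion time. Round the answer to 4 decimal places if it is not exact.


SJF order (ascending): [3, 5, 7, 9]
Completion times:
  Job 1: burst=3, C=3
  Job 2: burst=5, C=8
  Job 3: burst=7, C=15
  Job 4: burst=9, C=24
Average completion = 50/4 = 12.5

12.5


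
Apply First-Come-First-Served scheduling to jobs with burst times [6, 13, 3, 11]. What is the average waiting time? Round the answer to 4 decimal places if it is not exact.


FCFS order (as given): [6, 13, 3, 11]
Waiting times:
  Job 1: wait = 0
  Job 2: wait = 6
  Job 3: wait = 19
  Job 4: wait = 22
Sum of waiting times = 47
Average waiting time = 47/4 = 11.75

11.75


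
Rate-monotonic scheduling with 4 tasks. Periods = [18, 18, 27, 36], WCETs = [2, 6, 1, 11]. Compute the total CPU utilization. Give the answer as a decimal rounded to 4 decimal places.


Compute individual utilizations (exact fractions):
  Task 1: C/T = 2/18 = 1/9 (approx. 0.1111)
  Task 2: C/T = 6/18 = 1/3 (approx. 0.3333)
  Task 3: C/T = 1/27 (approx. 0.037)
  Task 4: C/T = 11/36 (approx. 0.3056)
Total utilization U = 1/9 + 1/3 + 1/27 + 11/36 = 85/108
Rounded to 4 decimal places: U = 0.7870
RM (Liu & Layland) bound for 4 tasks = 0.756828; compare with U = 85/108 (approx. 0.787037)
bound < U <= 1, so the RM sufficient condition is not met (inconclusive; an exact test such as response-time analysis is needed).

0.7870


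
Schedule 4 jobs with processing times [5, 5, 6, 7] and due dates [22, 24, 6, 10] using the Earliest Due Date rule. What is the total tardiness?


Sort by due date (EDD order): [(6, 6), (7, 10), (5, 22), (5, 24)]
Compute completion times and tardiness:
  Job 1: p=6, d=6, C=6, tardiness=max(0,6-6)=0
  Job 2: p=7, d=10, C=13, tardiness=max(0,13-10)=3
  Job 3: p=5, d=22, C=18, tardiness=max(0,18-22)=0
  Job 4: p=5, d=24, C=23, tardiness=max(0,23-24)=0
Total tardiness = 3

3


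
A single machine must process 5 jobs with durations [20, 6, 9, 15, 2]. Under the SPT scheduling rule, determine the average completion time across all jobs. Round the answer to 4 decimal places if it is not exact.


Sort jobs by processing time (SPT order): [2, 6, 9, 15, 20]
Compute completion times sequentially:
  Job 1: processing = 2, completes at 2
  Job 2: processing = 6, completes at 8
  Job 3: processing = 9, completes at 17
  Job 4: processing = 15, completes at 32
  Job 5: processing = 20, completes at 52
Sum of completion times = 111
Average completion time = 111/5 = 22.2

22.2


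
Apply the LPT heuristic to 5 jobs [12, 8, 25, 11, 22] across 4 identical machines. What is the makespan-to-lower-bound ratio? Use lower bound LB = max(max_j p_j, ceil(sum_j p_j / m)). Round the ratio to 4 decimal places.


LPT order: [25, 22, 12, 11, 8]
Machine loads after assignment: [25, 22, 12, 19]
LPT makespan = 25
Lower bound = max(max_job, ceil(total/4)) = max(25, 20) = 25
Ratio = 25 / 25 = 1.0

1.0


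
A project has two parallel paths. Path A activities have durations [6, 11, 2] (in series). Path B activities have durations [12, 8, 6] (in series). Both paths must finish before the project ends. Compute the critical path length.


Path A total = 6 + 11 + 2 = 19
Path B total = 12 + 8 + 6 = 26
Critical path = longest path = max(19, 26) = 26

26


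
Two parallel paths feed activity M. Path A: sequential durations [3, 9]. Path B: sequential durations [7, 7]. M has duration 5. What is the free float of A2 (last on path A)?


ES(A2) = sum of predecessors on chain A = 3
EF(A2) = ES + duration = 3 + 9 = 12
Successor of A2 is M. ES(M) = max(sum(A), sum(B)) = max(12, 14) = 14
Free float = ES(successor) - EF(current) = 14 - 12 = 2

2


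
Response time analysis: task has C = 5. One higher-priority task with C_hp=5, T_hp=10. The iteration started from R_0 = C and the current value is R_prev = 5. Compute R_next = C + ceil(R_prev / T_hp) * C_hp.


R_next = C + ceil(R_prev / T_hp) * C_hp
ceil(5 / 10) = ceil(0.5) = 1
Interference = 1 * 5 = 5
R_next = 5 + 5 = 10

10


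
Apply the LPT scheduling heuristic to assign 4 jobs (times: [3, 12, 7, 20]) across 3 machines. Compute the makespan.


Sort jobs in decreasing order (LPT): [20, 12, 7, 3]
Assign each job to the least loaded machine:
  Machine 1: jobs [20], load = 20
  Machine 2: jobs [12], load = 12
  Machine 3: jobs [7, 3], load = 10
Makespan = max load = 20

20


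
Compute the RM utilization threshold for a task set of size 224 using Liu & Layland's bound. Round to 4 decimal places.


Compute 2^(1/224) = 1.0030991997
Subtract 1: 1.0030991997 - 1 = 0.0030991997
Multiply by n: 224 * 0.0030991997 = 0.6942207328
Round to 4 dp: 0.6942

0.6942


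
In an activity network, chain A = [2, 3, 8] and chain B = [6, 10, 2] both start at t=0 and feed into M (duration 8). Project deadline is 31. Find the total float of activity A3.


Forward pass: ES(A3) = sum of predecessors on chain A = 5
EF = ES + duration = 5 + 8 = 13
Backward pass: LF(M) = deadline = 31; LS(M) = 31 - 8 = 23
LF(A3) = LS(M) - sum(successors on chain A) = 23 - 0 = 23
LS = LF - duration = 23 - 8 = 15
Total float = LS - ES = 15 - 5 = 10

10


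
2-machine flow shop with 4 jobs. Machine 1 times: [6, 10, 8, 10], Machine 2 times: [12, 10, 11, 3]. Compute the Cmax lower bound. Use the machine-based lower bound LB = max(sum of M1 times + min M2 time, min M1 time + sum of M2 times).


LB1 = sum(M1 times) + min(M2 times) = 34 + 3 = 37
LB2 = min(M1 times) + sum(M2 times) = 6 + 36 = 42
Lower bound = max(LB1, LB2) = max(37, 42) = 42

42


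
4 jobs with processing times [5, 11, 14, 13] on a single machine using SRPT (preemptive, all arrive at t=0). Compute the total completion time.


Since all jobs arrive at t=0, SRPT equals SPT ordering.
SPT order: [5, 11, 13, 14]
Completion times:
  Job 1: p=5, C=5
  Job 2: p=11, C=16
  Job 3: p=13, C=29
  Job 4: p=14, C=43
Total completion time = 5 + 16 + 29 + 43 = 93

93


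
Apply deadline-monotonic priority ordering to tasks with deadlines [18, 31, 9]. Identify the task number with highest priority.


Sort tasks by relative deadline (ascending):
  Task 3: deadline = 9
  Task 1: deadline = 18
  Task 2: deadline = 31
Priority order (highest first): [3, 1, 2]
Highest priority task = 3

3


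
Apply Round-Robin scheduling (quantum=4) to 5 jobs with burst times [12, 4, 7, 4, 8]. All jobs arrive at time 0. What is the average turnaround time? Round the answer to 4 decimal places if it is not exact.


Time quantum = 4
Execution trace:
  J1 runs 4 units, time = 4
  J2 runs 4 units, time = 8
  J3 runs 4 units, time = 12
  J4 runs 4 units, time = 16
  J5 runs 4 units, time = 20
  J1 runs 4 units, time = 24
  J3 runs 3 units, time = 27
  J5 runs 4 units, time = 31
  J1 runs 4 units, time = 35
Finish times: [35, 8, 27, 16, 31]
Average turnaround = 117/5 = 23.4

23.4


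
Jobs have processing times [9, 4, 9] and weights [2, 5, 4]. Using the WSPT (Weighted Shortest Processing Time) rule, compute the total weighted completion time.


Compute p/w ratios and sort ascending (WSPT): [(4, 5), (9, 4), (9, 2)]
Compute weighted completion times:
  Job (p=4,w=5): C=4, w*C=5*4=20
  Job (p=9,w=4): C=13, w*C=4*13=52
  Job (p=9,w=2): C=22, w*C=2*22=44
Total weighted completion time = 116

116


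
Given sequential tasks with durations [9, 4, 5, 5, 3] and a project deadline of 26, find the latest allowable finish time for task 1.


LF(activity 1) = deadline - sum of successor durations
Successors: activities 2 through 5 with durations [4, 5, 5, 3]
Sum of successor durations = 17
LF = 26 - 17 = 9

9


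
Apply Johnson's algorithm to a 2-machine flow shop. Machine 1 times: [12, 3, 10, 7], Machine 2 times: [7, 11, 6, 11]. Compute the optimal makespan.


Apply Johnson's rule:
  Group 1 (a <= b): [(2, 3, 11), (4, 7, 11)]
  Group 2 (a > b): [(1, 12, 7), (3, 10, 6)]
Optimal job order: [2, 4, 1, 3]
Schedule:
  Job 2: M1 done at 3, M2 done at 14
  Job 4: M1 done at 10, M2 done at 25
  Job 1: M1 done at 22, M2 done at 32
  Job 3: M1 done at 32, M2 done at 38
Makespan = 38

38


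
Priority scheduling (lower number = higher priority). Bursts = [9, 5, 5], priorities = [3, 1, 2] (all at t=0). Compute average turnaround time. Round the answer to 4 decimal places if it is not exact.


Sort by priority (ascending = highest first):
Order: [(1, 5), (2, 5), (3, 9)]
Completion times:
  Priority 1, burst=5, C=5
  Priority 2, burst=5, C=10
  Priority 3, burst=9, C=19
Average turnaround = 34/3 = 11.3333

11.3333


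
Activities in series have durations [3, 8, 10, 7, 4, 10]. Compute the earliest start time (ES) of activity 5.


Activity 5 starts after activities 1 through 4 complete.
Predecessor durations: [3, 8, 10, 7]
ES = 3 + 8 + 10 + 7 = 28

28


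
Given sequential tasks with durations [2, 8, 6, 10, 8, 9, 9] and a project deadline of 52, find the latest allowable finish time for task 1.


LF(activity 1) = deadline - sum of successor durations
Successors: activities 2 through 7 with durations [8, 6, 10, 8, 9, 9]
Sum of successor durations = 50
LF = 52 - 50 = 2

2


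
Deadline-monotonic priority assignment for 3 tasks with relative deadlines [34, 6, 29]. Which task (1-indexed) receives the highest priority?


Sort tasks by relative deadline (ascending):
  Task 2: deadline = 6
  Task 3: deadline = 29
  Task 1: deadline = 34
Priority order (highest first): [2, 3, 1]
Highest priority task = 2

2


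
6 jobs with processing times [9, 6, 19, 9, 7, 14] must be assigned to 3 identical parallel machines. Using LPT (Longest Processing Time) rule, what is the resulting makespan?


Sort jobs in decreasing order (LPT): [19, 14, 9, 9, 7, 6]
Assign each job to the least loaded machine:
  Machine 1: jobs [19], load = 19
  Machine 2: jobs [14, 7], load = 21
  Machine 3: jobs [9, 9, 6], load = 24
Makespan = max load = 24

24


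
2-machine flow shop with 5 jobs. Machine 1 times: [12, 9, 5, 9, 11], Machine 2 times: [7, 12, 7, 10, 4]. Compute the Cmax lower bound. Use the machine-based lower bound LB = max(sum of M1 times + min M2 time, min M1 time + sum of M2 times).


LB1 = sum(M1 times) + min(M2 times) = 46 + 4 = 50
LB2 = min(M1 times) + sum(M2 times) = 5 + 40 = 45
Lower bound = max(LB1, LB2) = max(50, 45) = 50

50


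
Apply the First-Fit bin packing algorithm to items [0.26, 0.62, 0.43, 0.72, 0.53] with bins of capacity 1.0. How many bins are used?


Place items sequentially using First-Fit:
  Item 0.26 -> new Bin 1
  Item 0.62 -> Bin 1 (now 0.88)
  Item 0.43 -> new Bin 2
  Item 0.72 -> new Bin 3
  Item 0.53 -> Bin 2 (now 0.96)
Total bins used = 3

3


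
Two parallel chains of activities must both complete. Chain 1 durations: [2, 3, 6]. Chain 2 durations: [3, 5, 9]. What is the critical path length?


Path A total = 2 + 3 + 6 = 11
Path B total = 3 + 5 + 9 = 17
Critical path = longest path = max(11, 17) = 17

17


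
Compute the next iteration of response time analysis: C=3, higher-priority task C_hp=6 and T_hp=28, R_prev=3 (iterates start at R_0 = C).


R_next = C + ceil(R_prev / T_hp) * C_hp
ceil(3 / 28) = ceil(0.1071) = 1
Interference = 1 * 6 = 6
R_next = 3 + 6 = 9

9


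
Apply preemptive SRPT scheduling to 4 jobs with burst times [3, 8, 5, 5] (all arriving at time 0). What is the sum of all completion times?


Since all jobs arrive at t=0, SRPT equals SPT ordering.
SPT order: [3, 5, 5, 8]
Completion times:
  Job 1: p=3, C=3
  Job 2: p=5, C=8
  Job 3: p=5, C=13
  Job 4: p=8, C=21
Total completion time = 3 + 8 + 13 + 21 = 45

45


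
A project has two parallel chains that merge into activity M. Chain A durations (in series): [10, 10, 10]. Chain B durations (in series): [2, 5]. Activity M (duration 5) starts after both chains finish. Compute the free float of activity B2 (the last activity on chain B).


ES(B2) = sum of predecessors on chain B = 2
EF(B2) = ES + duration = 2 + 5 = 7
Successor of B2 is M. ES(M) = max(sum(A), sum(B)) = max(30, 7) = 30
Free float = ES(successor) - EF(current) = 30 - 7 = 23

23


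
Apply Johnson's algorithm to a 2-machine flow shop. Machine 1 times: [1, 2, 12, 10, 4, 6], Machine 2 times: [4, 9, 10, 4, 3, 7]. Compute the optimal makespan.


Apply Johnson's rule:
  Group 1 (a <= b): [(1, 1, 4), (2, 2, 9), (6, 6, 7)]
  Group 2 (a > b): [(3, 12, 10), (4, 10, 4), (5, 4, 3)]
Optimal job order: [1, 2, 6, 3, 4, 5]
Schedule:
  Job 1: M1 done at 1, M2 done at 5
  Job 2: M1 done at 3, M2 done at 14
  Job 6: M1 done at 9, M2 done at 21
  Job 3: M1 done at 21, M2 done at 31
  Job 4: M1 done at 31, M2 done at 35
  Job 5: M1 done at 35, M2 done at 38
Makespan = 38

38


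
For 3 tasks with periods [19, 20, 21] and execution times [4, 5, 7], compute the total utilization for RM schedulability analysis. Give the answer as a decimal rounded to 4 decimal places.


Compute individual utilizations (exact fractions):
  Task 1: C/T = 4/19 (approx. 0.2105)
  Task 2: C/T = 5/20 = 1/4 (approx. 0.25)
  Task 3: C/T = 7/21 = 1/3 (approx. 0.3333)
Total utilization U = 4/19 + 1/4 + 1/3 = 181/228
Rounded to 4 decimal places: U = 0.7939
RM (Liu & Layland) bound for 3 tasks = 0.779763; compare with U = 181/228 (approx. 0.793860)
bound < U <= 1, so the RM sufficient condition is not met (inconclusive; an exact test such as response-time analysis is needed).

0.7939


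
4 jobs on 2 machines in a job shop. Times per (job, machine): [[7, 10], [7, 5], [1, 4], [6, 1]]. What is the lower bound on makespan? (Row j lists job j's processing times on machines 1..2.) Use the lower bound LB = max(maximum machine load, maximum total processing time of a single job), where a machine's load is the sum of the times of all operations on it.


Machine loads:
  Machine 1: 7 + 7 + 1 + 6 = 21
  Machine 2: 10 + 5 + 4 + 1 = 20
Max machine load = 21
Job totals:
  Job 1: 17
  Job 2: 12
  Job 3: 5
  Job 4: 7
Max job total = 17
Lower bound = max(21, 17) = 21

21


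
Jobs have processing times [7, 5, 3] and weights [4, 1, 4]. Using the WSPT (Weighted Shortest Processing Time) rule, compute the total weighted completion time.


Compute p/w ratios and sort ascending (WSPT): [(3, 4), (7, 4), (5, 1)]
Compute weighted completion times:
  Job (p=3,w=4): C=3, w*C=4*3=12
  Job (p=7,w=4): C=10, w*C=4*10=40
  Job (p=5,w=1): C=15, w*C=1*15=15
Total weighted completion time = 67

67


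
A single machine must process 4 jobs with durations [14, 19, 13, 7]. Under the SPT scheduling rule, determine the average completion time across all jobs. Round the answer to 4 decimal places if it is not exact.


Sort jobs by processing time (SPT order): [7, 13, 14, 19]
Compute completion times sequentially:
  Job 1: processing = 7, completes at 7
  Job 2: processing = 13, completes at 20
  Job 3: processing = 14, completes at 34
  Job 4: processing = 19, completes at 53
Sum of completion times = 114
Average completion time = 114/4 = 28.5

28.5


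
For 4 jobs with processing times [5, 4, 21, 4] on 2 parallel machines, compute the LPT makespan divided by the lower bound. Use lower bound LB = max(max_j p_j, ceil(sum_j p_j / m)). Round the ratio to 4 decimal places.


LPT order: [21, 5, 4, 4]
Machine loads after assignment: [21, 13]
LPT makespan = 21
Lower bound = max(max_job, ceil(total/2)) = max(21, 17) = 21
Ratio = 21 / 21 = 1.0

1.0


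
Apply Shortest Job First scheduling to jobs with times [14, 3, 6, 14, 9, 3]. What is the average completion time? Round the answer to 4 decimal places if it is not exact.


SJF order (ascending): [3, 3, 6, 9, 14, 14]
Completion times:
  Job 1: burst=3, C=3
  Job 2: burst=3, C=6
  Job 3: burst=6, C=12
  Job 4: burst=9, C=21
  Job 5: burst=14, C=35
  Job 6: burst=14, C=49
Average completion = 126/6 = 21.0

21.0


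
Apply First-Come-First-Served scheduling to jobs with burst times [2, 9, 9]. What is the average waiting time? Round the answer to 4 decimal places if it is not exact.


FCFS order (as given): [2, 9, 9]
Waiting times:
  Job 1: wait = 0
  Job 2: wait = 2
  Job 3: wait = 11
Sum of waiting times = 13
Average waiting time = 13/3 = 4.3333

4.3333


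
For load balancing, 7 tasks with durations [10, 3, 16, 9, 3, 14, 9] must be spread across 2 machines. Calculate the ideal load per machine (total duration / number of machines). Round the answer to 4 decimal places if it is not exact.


Total processing time = 10 + 3 + 16 + 9 + 3 + 14 + 9 = 64
Number of machines = 2
Ideal balanced load = 64 / 2 = 32.0

32.0


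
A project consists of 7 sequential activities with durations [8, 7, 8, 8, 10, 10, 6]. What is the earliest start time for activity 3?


Activity 3 starts after activities 1 through 2 complete.
Predecessor durations: [8, 7]
ES = 8 + 7 = 15

15


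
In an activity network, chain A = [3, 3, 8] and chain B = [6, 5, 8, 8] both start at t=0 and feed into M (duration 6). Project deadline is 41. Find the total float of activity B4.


Forward pass: ES(B4) = sum of predecessors on chain B = 19
EF = ES + duration = 19 + 8 = 27
Backward pass: LF(M) = deadline = 41; LS(M) = 41 - 6 = 35
LF(B4) = LS(M) - sum(successors on chain B) = 35 - 0 = 35
LS = LF - duration = 35 - 8 = 27
Total float = LS - ES = 27 - 19 = 8

8


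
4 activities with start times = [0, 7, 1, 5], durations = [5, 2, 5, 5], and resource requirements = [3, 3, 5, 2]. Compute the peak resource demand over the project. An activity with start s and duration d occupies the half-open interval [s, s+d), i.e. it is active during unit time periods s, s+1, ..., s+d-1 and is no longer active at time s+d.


Each activity i is active on [start_i, start_i + duration_i).
Compute total resource usage per time slot:
  t=0: active resources = [3], total = 3
  t=1: active resources = [3, 5], total = 8
  t=2: active resources = [3, 5], total = 8
  t=3: active resources = [3, 5], total = 8
  t=4: active resources = [3, 5], total = 8
  t=5: active resources = [5, 2], total = 7
  t=6: active resources = [2], total = 2
  t=7: active resources = [3, 2], total = 5
  t=8: active resources = [3, 2], total = 5
  t=9: active resources = [2], total = 2
Peak resource demand = 8

8


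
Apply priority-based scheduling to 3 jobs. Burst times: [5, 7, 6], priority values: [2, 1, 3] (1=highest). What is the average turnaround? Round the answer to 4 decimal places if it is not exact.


Sort by priority (ascending = highest first):
Order: [(1, 7), (2, 5), (3, 6)]
Completion times:
  Priority 1, burst=7, C=7
  Priority 2, burst=5, C=12
  Priority 3, burst=6, C=18
Average turnaround = 37/3 = 12.3333

12.3333


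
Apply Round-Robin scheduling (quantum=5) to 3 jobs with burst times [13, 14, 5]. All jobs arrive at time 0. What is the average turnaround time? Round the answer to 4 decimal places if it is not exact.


Time quantum = 5
Execution trace:
  J1 runs 5 units, time = 5
  J2 runs 5 units, time = 10
  J3 runs 5 units, time = 15
  J1 runs 5 units, time = 20
  J2 runs 5 units, time = 25
  J1 runs 3 units, time = 28
  J2 runs 4 units, time = 32
Finish times: [28, 32, 15]
Average turnaround = 75/3 = 25.0

25.0


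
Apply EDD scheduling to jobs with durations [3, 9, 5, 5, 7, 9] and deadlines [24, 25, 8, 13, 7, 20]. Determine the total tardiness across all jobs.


Sort by due date (EDD order): [(7, 7), (5, 8), (5, 13), (9, 20), (3, 24), (9, 25)]
Compute completion times and tardiness:
  Job 1: p=7, d=7, C=7, tardiness=max(0,7-7)=0
  Job 2: p=5, d=8, C=12, tardiness=max(0,12-8)=4
  Job 3: p=5, d=13, C=17, tardiness=max(0,17-13)=4
  Job 4: p=9, d=20, C=26, tardiness=max(0,26-20)=6
  Job 5: p=3, d=24, C=29, tardiness=max(0,29-24)=5
  Job 6: p=9, d=25, C=38, tardiness=max(0,38-25)=13
Total tardiness = 32

32


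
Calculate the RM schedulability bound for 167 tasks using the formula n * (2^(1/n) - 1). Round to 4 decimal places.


Compute 2^(1/167) = 1.0041592075
Subtract 1: 1.0041592075 - 1 = 0.0041592075
Multiply by n: 167 * 0.0041592075 = 0.6945876525
Round to 4 dp: 0.6946

0.6946


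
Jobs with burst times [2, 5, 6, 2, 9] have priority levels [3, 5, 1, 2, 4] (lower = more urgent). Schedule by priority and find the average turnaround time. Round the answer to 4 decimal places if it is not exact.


Sort by priority (ascending = highest first):
Order: [(1, 6), (2, 2), (3, 2), (4, 9), (5, 5)]
Completion times:
  Priority 1, burst=6, C=6
  Priority 2, burst=2, C=8
  Priority 3, burst=2, C=10
  Priority 4, burst=9, C=19
  Priority 5, burst=5, C=24
Average turnaround = 67/5 = 13.4

13.4


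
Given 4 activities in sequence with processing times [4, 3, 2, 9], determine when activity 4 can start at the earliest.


Activity 4 starts after activities 1 through 3 complete.
Predecessor durations: [4, 3, 2]
ES = 4 + 3 + 2 = 9

9


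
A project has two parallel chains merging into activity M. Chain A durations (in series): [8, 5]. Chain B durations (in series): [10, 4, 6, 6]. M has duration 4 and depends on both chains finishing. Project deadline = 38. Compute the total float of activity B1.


Forward pass: ES(B1) = sum of predecessors on chain B = 0
EF = ES + duration = 0 + 10 = 10
Backward pass: LF(M) = deadline = 38; LS(M) = 38 - 4 = 34
LF(B1) = LS(M) - sum(successors on chain B) = 34 - 16 = 18
LS = LF - duration = 18 - 10 = 8
Total float = LS - ES = 8 - 0 = 8

8


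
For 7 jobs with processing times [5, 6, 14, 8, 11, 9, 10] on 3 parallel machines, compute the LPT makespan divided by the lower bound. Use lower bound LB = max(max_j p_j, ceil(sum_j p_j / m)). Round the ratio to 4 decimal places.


LPT order: [14, 11, 10, 9, 8, 6, 5]
Machine loads after assignment: [20, 24, 19]
LPT makespan = 24
Lower bound = max(max_job, ceil(total/3)) = max(14, 21) = 21
Ratio = 24 / 21 = 1.1429

1.1429


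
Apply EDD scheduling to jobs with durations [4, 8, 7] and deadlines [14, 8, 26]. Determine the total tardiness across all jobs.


Sort by due date (EDD order): [(8, 8), (4, 14), (7, 26)]
Compute completion times and tardiness:
  Job 1: p=8, d=8, C=8, tardiness=max(0,8-8)=0
  Job 2: p=4, d=14, C=12, tardiness=max(0,12-14)=0
  Job 3: p=7, d=26, C=19, tardiness=max(0,19-26)=0
Total tardiness = 0

0


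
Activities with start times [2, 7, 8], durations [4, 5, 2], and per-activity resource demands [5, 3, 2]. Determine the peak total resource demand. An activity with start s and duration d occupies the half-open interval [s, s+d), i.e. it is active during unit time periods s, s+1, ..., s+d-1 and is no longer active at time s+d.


Each activity i is active on [start_i, start_i + duration_i).
Compute total resource usage per time slot:
  t=0: active resources = [], total = 0
  t=1: active resources = [], total = 0
  t=2: active resources = [5], total = 5
  t=3: active resources = [5], total = 5
  t=4: active resources = [5], total = 5
  t=5: active resources = [5], total = 5
  t=6: active resources = [], total = 0
  t=7: active resources = [3], total = 3
  t=8: active resources = [3, 2], total = 5
  t=9: active resources = [3, 2], total = 5
  t=10: active resources = [3], total = 3
  t=11: active resources = [3], total = 3
Peak resource demand = 5

5


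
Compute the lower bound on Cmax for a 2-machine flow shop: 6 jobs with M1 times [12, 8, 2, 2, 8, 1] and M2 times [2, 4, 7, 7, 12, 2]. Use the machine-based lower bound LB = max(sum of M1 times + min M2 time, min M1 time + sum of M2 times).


LB1 = sum(M1 times) + min(M2 times) = 33 + 2 = 35
LB2 = min(M1 times) + sum(M2 times) = 1 + 34 = 35
Lower bound = max(LB1, LB2) = max(35, 35) = 35

35


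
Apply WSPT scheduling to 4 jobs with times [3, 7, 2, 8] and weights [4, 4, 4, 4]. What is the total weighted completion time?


Compute p/w ratios and sort ascending (WSPT): [(2, 4), (3, 4), (7, 4), (8, 4)]
Compute weighted completion times:
  Job (p=2,w=4): C=2, w*C=4*2=8
  Job (p=3,w=4): C=5, w*C=4*5=20
  Job (p=7,w=4): C=12, w*C=4*12=48
  Job (p=8,w=4): C=20, w*C=4*20=80
Total weighted completion time = 156

156


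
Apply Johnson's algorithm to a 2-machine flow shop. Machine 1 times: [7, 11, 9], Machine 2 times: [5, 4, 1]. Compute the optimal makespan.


Apply Johnson's rule:
  Group 1 (a <= b): []
  Group 2 (a > b): [(1, 7, 5), (2, 11, 4), (3, 9, 1)]
Optimal job order: [1, 2, 3]
Schedule:
  Job 1: M1 done at 7, M2 done at 12
  Job 2: M1 done at 18, M2 done at 22
  Job 3: M1 done at 27, M2 done at 28
Makespan = 28

28


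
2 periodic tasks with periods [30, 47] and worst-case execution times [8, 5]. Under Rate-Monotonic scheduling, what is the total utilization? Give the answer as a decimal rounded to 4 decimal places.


Compute individual utilizations (exact fractions):
  Task 1: C/T = 8/30 = 4/15 (approx. 0.2667)
  Task 2: C/T = 5/47 (approx. 0.1064)
Total utilization U = 4/15 + 5/47 = 263/705
Rounded to 4 decimal places: U = 0.3730
RM (Liu & Layland) bound for 2 tasks = 0.828427; compare with U = 263/705 (approx. 0.373050)
U <= bound, so schedulable by RM sufficient condition.

0.3730


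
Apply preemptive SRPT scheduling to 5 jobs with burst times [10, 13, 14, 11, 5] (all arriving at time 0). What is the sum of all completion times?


Since all jobs arrive at t=0, SRPT equals SPT ordering.
SPT order: [5, 10, 11, 13, 14]
Completion times:
  Job 1: p=5, C=5
  Job 2: p=10, C=15
  Job 3: p=11, C=26
  Job 4: p=13, C=39
  Job 5: p=14, C=53
Total completion time = 5 + 15 + 26 + 39 + 53 = 138

138
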